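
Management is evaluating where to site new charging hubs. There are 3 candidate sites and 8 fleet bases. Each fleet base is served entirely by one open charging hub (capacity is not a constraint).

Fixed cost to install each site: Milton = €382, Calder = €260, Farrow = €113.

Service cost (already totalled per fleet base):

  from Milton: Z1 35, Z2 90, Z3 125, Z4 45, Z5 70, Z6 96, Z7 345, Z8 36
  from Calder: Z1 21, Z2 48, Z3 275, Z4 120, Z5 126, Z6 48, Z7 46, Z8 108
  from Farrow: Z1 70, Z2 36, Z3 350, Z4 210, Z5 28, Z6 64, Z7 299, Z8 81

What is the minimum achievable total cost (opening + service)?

Minimum total cost: 1028

For any fixed open set, each fleet base goes to its cheapest open site; total = fixed + service.
{Calder, Farrow}: Z1→Calder 21, Z2→Farrow 36, Z3→Calder 275, Z4→Calder 120, Z5→Farrow 28, Z6→Calder 48, Z7→Calder 46, Z8→Farrow 81. Service 655; fixed 373; total 1028.
{Calder}: Z1→Calder 21, Z2→Calder 48, Z3→Calder 275, Z4→Calder 120, Z5→Calder 126, Z6→Calder 48, Z7→Calder 46, Z8→Calder 108. Service 792; fixed 260; total 1052.
{Milton, Calder}: Z1→Calder 21, Z2→Calder 48, Z3→Milton 125, Z4→Milton 45, Z5→Milton 70, Z6→Calder 48, Z7→Calder 46, Z8→Milton 36. Service 439; fixed 642; total 1081.
{Milton, Calder, Farrow}: service 385 + fixed 755 = 1140
No other subset beats 1028.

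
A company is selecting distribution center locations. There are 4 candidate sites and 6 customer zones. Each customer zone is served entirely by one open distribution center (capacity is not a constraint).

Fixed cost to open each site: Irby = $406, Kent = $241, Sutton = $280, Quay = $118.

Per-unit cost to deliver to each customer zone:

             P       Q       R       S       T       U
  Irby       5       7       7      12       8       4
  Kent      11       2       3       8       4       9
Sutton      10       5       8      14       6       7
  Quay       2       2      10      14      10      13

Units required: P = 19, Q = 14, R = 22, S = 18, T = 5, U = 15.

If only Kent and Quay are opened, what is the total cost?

Total cost: 790

Each customer zone is assigned to its cheapest site among the open ones.
{Kent, Quay}: P→Quay 2·19=38, Q→Kent 2·14=28, R→Kent 3·22=66, S→Kent 8·18=144, T→Kent 4·5=20, U→Kent 9·15=135. Service 431; fixed 359; total 790.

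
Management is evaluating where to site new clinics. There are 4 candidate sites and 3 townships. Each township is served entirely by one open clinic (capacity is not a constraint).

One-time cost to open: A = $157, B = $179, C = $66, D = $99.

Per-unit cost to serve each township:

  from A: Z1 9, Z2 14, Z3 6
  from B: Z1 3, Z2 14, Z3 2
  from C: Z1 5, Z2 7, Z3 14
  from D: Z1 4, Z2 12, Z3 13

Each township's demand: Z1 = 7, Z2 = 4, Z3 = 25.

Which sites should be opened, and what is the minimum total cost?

Open B only; minimum total cost 306.

For any fixed open set, each township goes to its cheapest open site; total = fixed + service.
{B}: Z1→B 3·7=21, Z2→B 14·4=56, Z3→B 2·25=50. Service 127; fixed 179; total 306.
{B, C}: Z1→B 3·7=21, Z2→C 7·4=28, Z3→B 2·25=50. Service 99; fixed 245; total 344.
{B, D}: Z1→B 3·7=21, Z2→D 12·4=48, Z3→B 2·25=50. Service 119; fixed 278; total 397.
{A, B, C, D}: service 99 + fixed 501 = 600
(All 15 nonempty subsets were checked; B only is lowest.)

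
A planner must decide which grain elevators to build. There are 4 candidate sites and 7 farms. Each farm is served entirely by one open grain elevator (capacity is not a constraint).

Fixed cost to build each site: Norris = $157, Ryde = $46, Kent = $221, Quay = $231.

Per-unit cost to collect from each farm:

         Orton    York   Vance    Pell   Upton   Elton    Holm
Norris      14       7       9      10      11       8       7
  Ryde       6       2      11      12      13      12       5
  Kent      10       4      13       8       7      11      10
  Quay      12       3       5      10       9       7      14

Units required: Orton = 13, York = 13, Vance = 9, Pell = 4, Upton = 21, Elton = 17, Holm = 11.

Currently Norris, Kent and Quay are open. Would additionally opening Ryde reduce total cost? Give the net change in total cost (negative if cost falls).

Yes — net change −41 (cost falls by 41).

Current service cost with {Norris, Kent, Quay}: 589.
Adding Ryde: each farm re-picks its cheapest; new service cost 502, saving 87.
Extra fixed cost: 46. Net change = 46 − 87 = -41.
(Totals: 1198 → 1157.)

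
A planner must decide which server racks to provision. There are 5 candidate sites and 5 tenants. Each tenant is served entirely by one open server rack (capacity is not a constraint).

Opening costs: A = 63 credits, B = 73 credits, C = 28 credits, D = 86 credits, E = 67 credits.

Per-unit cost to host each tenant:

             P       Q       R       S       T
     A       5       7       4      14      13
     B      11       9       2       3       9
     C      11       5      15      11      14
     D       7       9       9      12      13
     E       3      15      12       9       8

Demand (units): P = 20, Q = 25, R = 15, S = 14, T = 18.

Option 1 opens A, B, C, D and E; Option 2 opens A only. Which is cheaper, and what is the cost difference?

Option 1 is cheaper by 110.

Option 1: {A, B, C, D, E}: P→E 3·20=60, Q→C 5·25=125, R→B 2·15=30, S→B 3·14=42, T→E 8·18=144. Service 401; fixed 317; total 718.
Option 2: {A}: P→A 5·20=100, Q→A 7·25=175, R→A 4·15=60, S→A 14·14=196, T→A 13·18=234. Service 765; fixed 63; total 828.
Difference: |718 − 828| = 110.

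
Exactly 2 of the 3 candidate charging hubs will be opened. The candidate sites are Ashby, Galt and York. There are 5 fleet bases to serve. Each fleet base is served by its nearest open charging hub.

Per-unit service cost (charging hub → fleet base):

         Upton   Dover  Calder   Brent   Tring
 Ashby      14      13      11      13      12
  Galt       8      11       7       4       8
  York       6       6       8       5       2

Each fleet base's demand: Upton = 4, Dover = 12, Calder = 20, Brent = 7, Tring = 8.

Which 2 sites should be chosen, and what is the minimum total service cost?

Choose Galt and York; total service cost 280.

With exactly 2 open, each fleet base uses its cheapest among the chosen.
{Galt, York}: Upton→York 6·4=24, Dover→York 6·12=72, Calder→Galt 7·20=140, Brent→Galt 4·7=28, Tring→York 2·8=16. Service cost 280.
{Ashby, York}: service cost 307
{Ashby, Galt}: service cost 396
Among all 3 size-2 choices, {Galt, York} is lowest.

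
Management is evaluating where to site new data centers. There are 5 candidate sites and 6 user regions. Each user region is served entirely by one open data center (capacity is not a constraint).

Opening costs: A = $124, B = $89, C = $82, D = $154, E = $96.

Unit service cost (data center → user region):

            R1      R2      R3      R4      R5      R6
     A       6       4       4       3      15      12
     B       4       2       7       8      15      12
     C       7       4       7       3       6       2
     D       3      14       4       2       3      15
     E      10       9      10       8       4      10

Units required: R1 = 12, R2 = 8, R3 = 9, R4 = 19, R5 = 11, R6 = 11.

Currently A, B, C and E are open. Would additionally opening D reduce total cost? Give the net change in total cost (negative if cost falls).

No — net change +112 (cost rises by 112).

Current service cost with {A, B, C, E}: 223.
Adding D: each user region re-picks its cheapest; new service cost 181, saving 42.
Extra fixed cost: 154. Net change = 154 − 42 = 112.
(Totals: 614 → 726.)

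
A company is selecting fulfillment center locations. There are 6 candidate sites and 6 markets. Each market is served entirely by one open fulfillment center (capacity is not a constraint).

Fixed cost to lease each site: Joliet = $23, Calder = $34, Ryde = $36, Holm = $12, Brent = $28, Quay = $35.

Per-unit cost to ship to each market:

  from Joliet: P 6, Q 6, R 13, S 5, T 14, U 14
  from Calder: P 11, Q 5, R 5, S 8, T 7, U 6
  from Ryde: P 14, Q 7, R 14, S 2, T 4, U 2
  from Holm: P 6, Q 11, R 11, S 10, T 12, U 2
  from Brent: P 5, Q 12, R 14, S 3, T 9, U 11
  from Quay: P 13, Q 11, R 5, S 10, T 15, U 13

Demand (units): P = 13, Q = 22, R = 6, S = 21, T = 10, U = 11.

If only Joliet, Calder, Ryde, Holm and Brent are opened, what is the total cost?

Each market is assigned to its cheapest site among the open ones.
{Joliet, Calder, Ryde, Holm, Brent}: P→Brent 5·13=65, Q→Calder 5·22=110, R→Calder 5·6=30, S→Ryde 2·21=42, T→Ryde 4·10=40, U→Ryde 2·11=22. Service 309; fixed 133; total 442.

Total cost: 442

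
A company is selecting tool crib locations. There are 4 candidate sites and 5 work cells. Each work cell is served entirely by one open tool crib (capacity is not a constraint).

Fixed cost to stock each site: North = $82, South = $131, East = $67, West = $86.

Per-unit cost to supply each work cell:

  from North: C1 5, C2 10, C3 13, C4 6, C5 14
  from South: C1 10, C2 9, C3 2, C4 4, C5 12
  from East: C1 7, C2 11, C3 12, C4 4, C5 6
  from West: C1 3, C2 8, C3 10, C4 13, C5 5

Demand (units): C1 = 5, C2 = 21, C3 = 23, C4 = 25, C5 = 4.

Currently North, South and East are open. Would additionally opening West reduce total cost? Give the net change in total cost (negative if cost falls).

No — net change +51 (cost rises by 51).

Current service cost with {North, South, East}: 384.
Adding West: each work cell re-picks its cheapest; new service cost 349, saving 35.
Extra fixed cost: 86. Net change = 86 − 35 = 51.
(Totals: 664 → 715.)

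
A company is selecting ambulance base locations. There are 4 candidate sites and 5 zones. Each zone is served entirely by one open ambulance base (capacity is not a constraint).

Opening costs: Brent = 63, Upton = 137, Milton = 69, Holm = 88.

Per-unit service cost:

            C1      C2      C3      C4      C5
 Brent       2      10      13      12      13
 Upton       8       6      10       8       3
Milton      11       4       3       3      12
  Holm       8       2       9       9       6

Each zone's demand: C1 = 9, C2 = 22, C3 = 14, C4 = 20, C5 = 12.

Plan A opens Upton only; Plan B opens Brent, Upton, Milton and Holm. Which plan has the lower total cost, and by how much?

Plan A: {Upton}: C1→Upton 8·9=72, C2→Upton 6·22=132, C3→Upton 10·14=140, C4→Upton 8·20=160, C5→Upton 3·12=36. Service 540; fixed 137; total 677.
Plan B: {Brent, Upton, Milton, Holm}: C1→Brent 2·9=18, C2→Holm 2·22=44, C3→Milton 3·14=42, C4→Milton 3·20=60, C5→Upton 3·12=36. Service 200; fixed 357; total 557.
Difference: |677 − 557| = 120.

Plan B is cheaper by 120.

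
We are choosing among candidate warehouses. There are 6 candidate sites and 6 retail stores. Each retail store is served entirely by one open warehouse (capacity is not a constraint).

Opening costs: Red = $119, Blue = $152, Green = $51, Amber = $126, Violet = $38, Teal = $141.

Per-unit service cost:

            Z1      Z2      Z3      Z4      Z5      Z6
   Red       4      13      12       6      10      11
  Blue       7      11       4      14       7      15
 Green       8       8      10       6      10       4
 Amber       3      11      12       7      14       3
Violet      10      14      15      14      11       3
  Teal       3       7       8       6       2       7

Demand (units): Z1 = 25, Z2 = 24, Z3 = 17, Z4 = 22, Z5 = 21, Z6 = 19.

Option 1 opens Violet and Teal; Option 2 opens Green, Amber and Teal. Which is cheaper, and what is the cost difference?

Option 1: {Violet, Teal}: Z1→Teal 3·25=75, Z2→Teal 7·24=168, Z3→Teal 8·17=136, Z4→Teal 6·22=132, Z5→Teal 2·21=42, Z6→Violet 3·19=57. Service 610; fixed 179; total 789.
Option 2: {Green, Amber, Teal}: Z1→Amber 3·25=75, Z2→Teal 7·24=168, Z3→Teal 8·17=136, Z4→Green 6·22=132, Z5→Teal 2·21=42, Z6→Amber 3·19=57. Service 610; fixed 318; total 928.
Difference: |789 − 928| = 139.

Option 1 is cheaper by 139.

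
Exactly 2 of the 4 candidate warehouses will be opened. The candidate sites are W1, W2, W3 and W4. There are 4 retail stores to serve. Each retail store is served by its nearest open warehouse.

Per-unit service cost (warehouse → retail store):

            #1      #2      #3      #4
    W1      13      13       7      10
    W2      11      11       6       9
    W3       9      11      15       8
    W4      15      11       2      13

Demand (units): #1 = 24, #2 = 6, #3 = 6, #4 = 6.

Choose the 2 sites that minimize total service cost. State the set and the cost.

With exactly 2 open, each retail store uses its cheapest among the chosen.
{W3, W4}: #1→W3 9·24=216, #2→W3 11·6=66, #3→W4 2·6=12, #4→W3 8·6=48. Service cost 342.
{W2, W3}: service cost 366
{W1, W3}: service cost 372
Among all 6 size-2 choices, {W3, W4} is lowest.

Choose W3 and W4; total service cost 342.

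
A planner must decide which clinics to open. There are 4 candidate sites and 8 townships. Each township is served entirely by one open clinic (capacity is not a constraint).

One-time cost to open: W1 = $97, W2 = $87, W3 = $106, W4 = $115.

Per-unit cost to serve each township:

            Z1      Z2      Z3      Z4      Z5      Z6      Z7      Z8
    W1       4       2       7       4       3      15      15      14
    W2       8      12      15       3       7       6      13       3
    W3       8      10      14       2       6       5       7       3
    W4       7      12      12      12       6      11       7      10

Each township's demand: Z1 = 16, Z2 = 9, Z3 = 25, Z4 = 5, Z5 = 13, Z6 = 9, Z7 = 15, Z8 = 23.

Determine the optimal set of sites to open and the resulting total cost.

For any fixed open set, each township goes to its cheapest open site; total = fixed + service.
{W1, W3}: Z1→W1 4·16=64, Z2→W1 2·9=18, Z3→W1 7·25=175, Z4→W3 2·5=10, Z5→W1 3·13=39, Z6→W3 5·9=45, Z7→W3 7·15=105, Z8→W3 3·23=69. Service 525; fixed 203; total 728.
{W1, W2}: Z1→W1 4·16=64, Z2→W1 2·9=18, Z3→W1 7·25=175, Z4→W2 3·5=15, Z5→W1 3·13=39, Z6→W2 6·9=54, Z7→W2 13·15=195, Z8→W2 3·23=69. Service 629; fixed 184; total 813.
{W1, W2, W3}: Z1→W1 4·16=64, Z2→W1 2·9=18, Z3→W1 7·25=175, Z4→W3 2·5=10, Z5→W1 3·13=39, Z6→W3 5·9=45, Z7→W3 7·15=105, Z8→W2 3·23=69. Service 525; fixed 290; total 815.
{W1, W2, W3, W4}: Z1→W1 4·16=64, Z2→W1 2·9=18, Z3→W1 7·25=175, Z4→W3 2·5=10, Z5→W1 3·13=39, Z6→W3 5·9=45, Z7→W3 7·15=105, Z8→W2 3·23=69. Service 525; fixed 405; total 930.
(All 15 nonempty subsets were checked; W1 and W3 is lowest.)

Open W1 and W3; minimum total cost 728.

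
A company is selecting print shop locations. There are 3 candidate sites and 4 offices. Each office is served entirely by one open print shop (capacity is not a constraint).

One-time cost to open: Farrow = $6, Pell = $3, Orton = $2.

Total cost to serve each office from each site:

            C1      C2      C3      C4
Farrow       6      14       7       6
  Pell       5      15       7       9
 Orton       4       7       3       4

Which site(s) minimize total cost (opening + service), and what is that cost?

Open Orton only; minimum total cost 20.

For any fixed open set, each office goes to its cheapest open site; total = fixed + service.
{Orton}: C1→Orton 4, C2→Orton 7, C3→Orton 3, C4→Orton 4. Service 18; fixed 2; total 20.
{Pell, Orton}: C1→Orton 4, C2→Orton 7, C3→Orton 3, C4→Orton 4. Service 18; fixed 5; total 23.
{Farrow, Orton}: C1→Orton 4, C2→Orton 7, C3→Orton 3, C4→Orton 4. Service 18; fixed 8; total 26.
{Farrow, Pell, Orton}: C1→Orton 4, C2→Orton 7, C3→Orton 3, C4→Orton 4. Service 18; fixed 11; total 29.
No other subset beats 20.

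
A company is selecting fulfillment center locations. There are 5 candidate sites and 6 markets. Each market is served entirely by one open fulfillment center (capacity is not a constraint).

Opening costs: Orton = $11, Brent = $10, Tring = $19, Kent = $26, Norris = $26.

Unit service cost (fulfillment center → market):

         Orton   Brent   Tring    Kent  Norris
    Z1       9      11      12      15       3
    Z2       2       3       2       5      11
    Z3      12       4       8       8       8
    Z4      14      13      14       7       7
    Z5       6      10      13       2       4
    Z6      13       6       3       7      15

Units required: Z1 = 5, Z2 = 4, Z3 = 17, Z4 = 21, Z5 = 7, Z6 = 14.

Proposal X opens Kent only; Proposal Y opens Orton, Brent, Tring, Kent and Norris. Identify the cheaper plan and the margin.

Proposal X: {Kent}: Z1→Kent 15·5=75, Z2→Kent 5·4=20, Z3→Kent 8·17=136, Z4→Kent 7·21=147, Z5→Kent 2·7=14, Z6→Kent 7·14=98. Service 490; fixed 26; total 516.
Proposal Y: {Orton, Brent, Tring, Kent, Norris}: Z1→Norris 3·5=15, Z2→Orton 2·4=8, Z3→Brent 4·17=68, Z4→Kent 7·21=147, Z5→Kent 2·7=14, Z6→Tring 3·14=42. Service 294; fixed 92; total 386.
Difference: |516 − 386| = 130.

Proposal Y is cheaper by 130.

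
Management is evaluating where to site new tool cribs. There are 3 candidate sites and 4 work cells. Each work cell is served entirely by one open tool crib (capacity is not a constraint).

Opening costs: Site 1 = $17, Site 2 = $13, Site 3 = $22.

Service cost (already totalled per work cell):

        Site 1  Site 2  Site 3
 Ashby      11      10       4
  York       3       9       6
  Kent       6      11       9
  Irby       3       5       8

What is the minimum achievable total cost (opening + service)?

For any fixed open set, each work cell goes to its cheapest open site; total = fixed + service.
{Site 1}: Ashby→Site 1 11, York→Site 1 3, Kent→Site 1 6, Irby→Site 1 3. Service 23; fixed 17; total 40.
{Site 2}: service 35 + fixed 13 = 48
{Site 3}: service 27 + fixed 22 = 49
{Site 1, Site 2, Site 3}: service 16 + fixed 52 = 68
No other subset beats 40.

Minimum total cost: 40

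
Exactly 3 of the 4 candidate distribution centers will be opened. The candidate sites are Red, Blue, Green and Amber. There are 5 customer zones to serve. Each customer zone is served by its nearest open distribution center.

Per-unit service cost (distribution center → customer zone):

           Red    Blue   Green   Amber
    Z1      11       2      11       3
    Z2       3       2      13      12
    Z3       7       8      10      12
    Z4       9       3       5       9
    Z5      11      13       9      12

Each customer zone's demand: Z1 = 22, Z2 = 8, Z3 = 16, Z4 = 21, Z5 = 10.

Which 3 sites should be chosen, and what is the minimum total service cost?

Choose Red, Blue and Green; total service cost 325.

With exactly 3 open, each customer zone uses its cheapest among the chosen.
{Red, Blue, Green}: Z1→Blue 2·22=44, Z2→Blue 2·8=16, Z3→Red 7·16=112, Z4→Blue 3·21=63, Z5→Green 9·10=90. Service cost 325.
{Blue, Green, Amber}: service cost 341
{Red, Blue, Amber}: service cost 345
Among all 4 size-3 choices, {Red, Blue, Green} is lowest.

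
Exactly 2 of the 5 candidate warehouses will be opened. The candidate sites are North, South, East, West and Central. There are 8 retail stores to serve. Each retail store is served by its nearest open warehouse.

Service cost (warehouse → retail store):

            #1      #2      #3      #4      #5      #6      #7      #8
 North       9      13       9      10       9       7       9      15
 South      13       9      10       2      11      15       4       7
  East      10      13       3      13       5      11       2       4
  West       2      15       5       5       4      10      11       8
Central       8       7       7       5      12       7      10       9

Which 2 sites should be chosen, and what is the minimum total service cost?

With exactly 2 open, each retail store uses its cheapest among the chosen.
{East, Central}: #1→Central 8, #2→Central 7, #3→East 3, #4→Central 5, #5→East 5, #6→Central 7, #7→East 2, #8→East 4. Service cost 41.
{South, West}: service cost 43
{East, West}: service cost 43
Among all 10 size-2 choices, {East, Central} is lowest.

Choose East and Central; total service cost 41.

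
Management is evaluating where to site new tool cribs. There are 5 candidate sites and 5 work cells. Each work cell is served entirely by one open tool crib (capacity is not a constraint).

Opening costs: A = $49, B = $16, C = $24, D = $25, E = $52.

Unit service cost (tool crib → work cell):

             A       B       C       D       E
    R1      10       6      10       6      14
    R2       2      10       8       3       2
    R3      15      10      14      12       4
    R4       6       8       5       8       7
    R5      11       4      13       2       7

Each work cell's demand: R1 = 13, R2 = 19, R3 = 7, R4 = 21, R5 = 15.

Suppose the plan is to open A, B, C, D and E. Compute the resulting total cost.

Each work cell is assigned to its cheapest site among the open ones.
{A, B, C, D, E}: R1→B 6·13=78, R2→A 2·19=38, R3→E 4·7=28, R4→C 5·21=105, R5→D 2·15=30. Service 279; fixed 166; total 445.

Total cost: 445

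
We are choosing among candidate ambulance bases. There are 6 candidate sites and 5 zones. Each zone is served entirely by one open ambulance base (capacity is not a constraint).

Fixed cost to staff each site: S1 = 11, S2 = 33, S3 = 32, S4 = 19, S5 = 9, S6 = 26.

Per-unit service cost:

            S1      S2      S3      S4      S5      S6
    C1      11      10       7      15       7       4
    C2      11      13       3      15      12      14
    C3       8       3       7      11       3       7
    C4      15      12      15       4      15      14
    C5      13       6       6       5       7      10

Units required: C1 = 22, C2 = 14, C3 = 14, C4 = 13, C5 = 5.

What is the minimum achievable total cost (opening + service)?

For any fixed open set, each zone goes to its cheapest open site; total = fixed + service.
{S3, S4, S5, S6}: C1→S6 4·22=88, C2→S3 3·14=42, C3→S5 3·14=42, C4→S4 4·13=52, C5→S4 5·5=25. Service 249; fixed 86; total 335.
{S1, S3, S4, S5, S6}: service 249 + fixed 97 = 346
{S2, S3, S4, S6}: C1→S6 4·22=88, C2→S3 3·14=42, C3→S2 3·14=42, C4→S4 4·13=52, C5→S4 5·5=25. Service 249; fixed 110; total 359.
{S1, S2, S3, S4, S5, S6}: service 249 + fixed 130 = 379
No other subset beats 335.

Minimum total cost: 335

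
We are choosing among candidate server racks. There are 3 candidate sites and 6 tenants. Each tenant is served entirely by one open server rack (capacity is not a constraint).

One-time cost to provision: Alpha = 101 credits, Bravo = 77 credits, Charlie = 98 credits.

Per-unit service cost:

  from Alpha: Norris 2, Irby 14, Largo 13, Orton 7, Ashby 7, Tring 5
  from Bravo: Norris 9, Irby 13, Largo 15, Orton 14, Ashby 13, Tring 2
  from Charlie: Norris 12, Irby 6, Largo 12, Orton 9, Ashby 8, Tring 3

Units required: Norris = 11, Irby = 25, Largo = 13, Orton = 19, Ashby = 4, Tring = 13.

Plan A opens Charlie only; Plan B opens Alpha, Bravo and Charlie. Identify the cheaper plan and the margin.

Plan A: {Charlie}: Norris→Charlie 12·11=132, Irby→Charlie 6·25=150, Largo→Charlie 12·13=156, Orton→Charlie 9·19=171, Ashby→Charlie 8·4=32, Tring→Charlie 3·13=39. Service 680; fixed 98; total 778.
Plan B: {Alpha, Bravo, Charlie}: Norris→Alpha 2·11=22, Irby→Charlie 6·25=150, Largo→Charlie 12·13=156, Orton→Alpha 7·19=133, Ashby→Alpha 7·4=28, Tring→Bravo 2·13=26. Service 515; fixed 276; total 791.
Difference: |778 − 791| = 13.

Plan A is cheaper by 13.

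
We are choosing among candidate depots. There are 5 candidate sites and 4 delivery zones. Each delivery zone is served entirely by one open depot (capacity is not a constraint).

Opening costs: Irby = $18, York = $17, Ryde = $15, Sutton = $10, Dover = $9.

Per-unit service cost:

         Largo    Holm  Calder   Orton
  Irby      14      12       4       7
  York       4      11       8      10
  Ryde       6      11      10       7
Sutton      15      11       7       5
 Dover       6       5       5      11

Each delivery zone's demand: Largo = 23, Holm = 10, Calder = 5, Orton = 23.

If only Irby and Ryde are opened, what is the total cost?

Each delivery zone is assigned to its cheapest site among the open ones.
{Irby, Ryde}: Largo→Ryde 6·23=138, Holm→Ryde 11·10=110, Calder→Irby 4·5=20, Orton→Irby 7·23=161. Service 429; fixed 33; total 462.

Total cost: 462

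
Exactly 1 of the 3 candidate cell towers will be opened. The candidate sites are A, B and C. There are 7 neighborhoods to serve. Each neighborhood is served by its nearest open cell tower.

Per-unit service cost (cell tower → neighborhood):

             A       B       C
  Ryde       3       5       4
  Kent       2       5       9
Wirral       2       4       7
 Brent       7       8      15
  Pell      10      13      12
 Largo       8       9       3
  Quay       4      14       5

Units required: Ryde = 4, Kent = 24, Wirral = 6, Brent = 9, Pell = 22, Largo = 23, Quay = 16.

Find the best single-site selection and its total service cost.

With exactly 1 open, each neighborhood uses its cheapest among the chosen.
{A}: Ryde→A 3·4=12, Kent→A 2·24=48, Wirral→A 2·6=12, Brent→A 7·9=63, Pell→A 10·22=220, Largo→A 8·23=184, Quay→A 4·16=64. Service cost 603.
{C}: service cost 822
{B}: service cost 953
Among all 3 size-1 choices, {A} is lowest.

Choose A only; total service cost 603.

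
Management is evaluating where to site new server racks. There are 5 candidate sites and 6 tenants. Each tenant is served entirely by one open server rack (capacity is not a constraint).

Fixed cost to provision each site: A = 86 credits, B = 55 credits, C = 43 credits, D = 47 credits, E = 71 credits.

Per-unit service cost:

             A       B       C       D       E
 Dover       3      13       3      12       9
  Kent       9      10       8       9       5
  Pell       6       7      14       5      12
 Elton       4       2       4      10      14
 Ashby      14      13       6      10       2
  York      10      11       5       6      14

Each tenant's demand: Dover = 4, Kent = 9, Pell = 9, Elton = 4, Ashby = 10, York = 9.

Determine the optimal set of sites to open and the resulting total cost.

For any fixed open set, each tenant goes to its cheapest open site; total = fixed + service.
{C, D}: Dover→C 3·4=12, Kent→C 8·9=72, Pell→D 5·9=45, Elton→C 4·4=16, Ashby→C 6·10=60, York→C 5·9=45. Service 250; fixed 90; total 340.
{C, D, E}: service 183 + fixed 161 = 344
{B, C}: Dover→C 3·4=12, Kent→C 8·9=72, Pell→B 7·9=63, Elton→B 2·4=8, Ashby→C 6·10=60, York→C 5·9=45. Service 260; fixed 98; total 358.
{A, B, C, D, E}: service 175 + fixed 302 = 477
No other subset beats 340.

Open C and D; minimum total cost 340.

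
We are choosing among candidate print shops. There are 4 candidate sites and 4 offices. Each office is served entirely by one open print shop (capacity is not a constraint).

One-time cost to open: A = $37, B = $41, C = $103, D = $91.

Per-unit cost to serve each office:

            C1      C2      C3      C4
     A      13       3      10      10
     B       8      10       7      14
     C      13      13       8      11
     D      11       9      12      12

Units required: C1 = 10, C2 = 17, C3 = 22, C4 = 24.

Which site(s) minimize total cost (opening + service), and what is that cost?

Open A and B; minimum total cost 603.

For any fixed open set, each office goes to its cheapest open site; total = fixed + service.
{A, B}: C1→B 8·10=80, C2→A 3·17=51, C3→B 7·22=154, C4→A 10·24=240. Service 525; fixed 78; total 603.
{A}: service 641 + fixed 37 = 678
{A, B, D}: C1→B 8·10=80, C2→A 3·17=51, C3→B 7·22=154, C4→A 10·24=240. Service 525; fixed 169; total 694.
{A, B, C, D}: C1→B 8·10=80, C2→A 3·17=51, C3→B 7·22=154, C4→A 10·24=240. Service 525; fixed 272; total 797.
No other subset beats 603.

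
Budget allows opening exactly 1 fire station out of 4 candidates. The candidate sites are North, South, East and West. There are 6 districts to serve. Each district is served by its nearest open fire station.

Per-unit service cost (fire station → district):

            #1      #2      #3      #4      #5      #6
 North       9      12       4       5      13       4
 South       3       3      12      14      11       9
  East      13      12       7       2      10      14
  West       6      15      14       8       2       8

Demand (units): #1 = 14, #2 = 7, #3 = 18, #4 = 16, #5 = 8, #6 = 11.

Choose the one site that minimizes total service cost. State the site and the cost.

Choose North only; total service cost 510.

With exactly 1 open, each district uses its cheapest among the chosen.
{North}: #1→North 9·14=126, #2→North 12·7=84, #3→North 4·18=72, #4→North 5·16=80, #5→North 13·8=104, #6→North 4·11=44. Service cost 510.
{East}: service cost 658
{West}: service cost 673
Among all 4 size-1 choices, {North} is lowest.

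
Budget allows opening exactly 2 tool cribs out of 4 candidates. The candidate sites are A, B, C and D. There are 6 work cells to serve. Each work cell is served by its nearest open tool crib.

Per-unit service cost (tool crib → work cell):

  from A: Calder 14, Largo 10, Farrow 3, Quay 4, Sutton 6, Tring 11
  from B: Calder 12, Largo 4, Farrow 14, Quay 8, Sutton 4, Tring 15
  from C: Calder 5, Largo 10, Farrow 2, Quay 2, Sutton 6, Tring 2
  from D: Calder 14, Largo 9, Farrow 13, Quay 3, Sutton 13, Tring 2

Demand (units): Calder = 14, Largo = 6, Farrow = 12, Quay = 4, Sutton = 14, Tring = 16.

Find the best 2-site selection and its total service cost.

With exactly 2 open, each work cell uses its cheapest among the chosen.
{B, C}: Calder→C 5·14=70, Largo→B 4·6=24, Farrow→C 2·12=24, Quay→C 2·4=8, Sutton→B 4·14=56, Tring→C 2·16=32. Service cost 214.
{C, D}: service cost 272
{A, C}: service cost 278
Among all 6 size-2 choices, {B, C} is lowest.

Choose B and C; total service cost 214.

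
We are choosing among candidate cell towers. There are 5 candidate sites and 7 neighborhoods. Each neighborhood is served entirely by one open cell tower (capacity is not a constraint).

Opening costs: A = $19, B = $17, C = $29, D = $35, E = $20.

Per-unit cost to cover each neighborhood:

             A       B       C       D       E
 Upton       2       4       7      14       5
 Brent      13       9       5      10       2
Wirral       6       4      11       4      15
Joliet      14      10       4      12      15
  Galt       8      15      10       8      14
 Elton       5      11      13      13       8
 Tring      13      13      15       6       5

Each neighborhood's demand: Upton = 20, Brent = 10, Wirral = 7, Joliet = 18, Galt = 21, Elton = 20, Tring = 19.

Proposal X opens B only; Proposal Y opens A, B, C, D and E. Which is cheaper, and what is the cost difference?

Proposal X: {B}: Upton→B 4·20=80, Brent→B 9·10=90, Wirral→B 4·7=28, Joliet→B 10·18=180, Galt→B 15·21=315, Elton→B 11·20=220, Tring→B 13·19=247. Service 1160; fixed 17; total 1177.
Proposal Y: {A, B, C, D, E}: Upton→A 2·20=40, Brent→E 2·10=20, Wirral→B 4·7=28, Joliet→C 4·18=72, Galt→A 8·21=168, Elton→A 5·20=100, Tring→E 5·19=95. Service 523; fixed 120; total 643.
Difference: |1177 − 643| = 534.

Proposal Y is cheaper by 534.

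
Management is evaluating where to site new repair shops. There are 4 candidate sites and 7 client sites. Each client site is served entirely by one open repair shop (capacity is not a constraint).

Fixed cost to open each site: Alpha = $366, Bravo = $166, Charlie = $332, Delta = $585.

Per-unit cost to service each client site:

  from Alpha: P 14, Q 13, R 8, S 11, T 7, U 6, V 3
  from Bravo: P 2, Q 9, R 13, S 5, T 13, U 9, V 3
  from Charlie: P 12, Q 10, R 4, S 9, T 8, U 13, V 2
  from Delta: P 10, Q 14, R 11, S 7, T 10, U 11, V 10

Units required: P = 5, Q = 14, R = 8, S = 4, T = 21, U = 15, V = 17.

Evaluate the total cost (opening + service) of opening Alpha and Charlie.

Total cost: 1237

Each client site is assigned to its cheapest site among the open ones.
{Alpha, Charlie}: P→Charlie 12·5=60, Q→Charlie 10·14=140, R→Charlie 4·8=32, S→Charlie 9·4=36, T→Alpha 7·21=147, U→Alpha 6·15=90, V→Charlie 2·17=34. Service 539; fixed 698; total 1237.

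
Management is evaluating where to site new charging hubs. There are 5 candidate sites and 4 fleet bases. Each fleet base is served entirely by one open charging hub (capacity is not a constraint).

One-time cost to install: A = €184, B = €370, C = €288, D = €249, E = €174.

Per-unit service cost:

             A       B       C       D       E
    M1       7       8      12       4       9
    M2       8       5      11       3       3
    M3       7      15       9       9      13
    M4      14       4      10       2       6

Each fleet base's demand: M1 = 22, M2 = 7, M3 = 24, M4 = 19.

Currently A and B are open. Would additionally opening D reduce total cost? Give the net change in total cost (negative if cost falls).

Current service cost with {A, B}: 433.
Adding D: each fleet base re-picks its cheapest; new service cost 315, saving 118.
Extra fixed cost: 249. Net change = 249 − 118 = 131.
(Totals: 987 → 1118.)

No — net change +131 (cost rises by 131).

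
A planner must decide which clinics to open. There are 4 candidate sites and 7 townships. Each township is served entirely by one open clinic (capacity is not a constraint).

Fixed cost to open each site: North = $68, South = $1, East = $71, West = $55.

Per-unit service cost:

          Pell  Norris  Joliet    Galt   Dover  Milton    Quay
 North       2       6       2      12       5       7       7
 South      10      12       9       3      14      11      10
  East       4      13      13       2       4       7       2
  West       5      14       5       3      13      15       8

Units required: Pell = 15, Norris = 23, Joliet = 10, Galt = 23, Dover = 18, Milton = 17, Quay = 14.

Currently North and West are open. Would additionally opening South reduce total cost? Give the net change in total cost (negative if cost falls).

Current service cost with {North, West}: 564.
Adding South: each township re-picks its cheapest; new service cost 564, saving 0.
Extra fixed cost: 1. Net change = 1 − 0 = 1.
(Totals: 687 → 688.)

No — net change +1 (cost rises by 1).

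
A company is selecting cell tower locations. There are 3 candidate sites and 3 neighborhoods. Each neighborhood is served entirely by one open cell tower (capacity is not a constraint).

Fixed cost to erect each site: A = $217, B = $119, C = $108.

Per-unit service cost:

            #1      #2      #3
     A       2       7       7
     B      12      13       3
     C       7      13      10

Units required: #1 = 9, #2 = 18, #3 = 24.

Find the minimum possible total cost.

For any fixed open set, each neighborhood goes to its cheapest open site; total = fixed + service.
{A}: #1→A 2·9=18, #2→A 7·18=126, #3→A 7·24=168. Service 312; fixed 217; total 529.
{B}: #1→B 12·9=108, #2→B 13·18=234, #3→B 3·24=72. Service 414; fixed 119; total 533.
{A, B}: service 216 + fixed 336 = 552
{A, B, C}: service 216 + fixed 444 = 660
No other subset beats 529.

Minimum total cost: 529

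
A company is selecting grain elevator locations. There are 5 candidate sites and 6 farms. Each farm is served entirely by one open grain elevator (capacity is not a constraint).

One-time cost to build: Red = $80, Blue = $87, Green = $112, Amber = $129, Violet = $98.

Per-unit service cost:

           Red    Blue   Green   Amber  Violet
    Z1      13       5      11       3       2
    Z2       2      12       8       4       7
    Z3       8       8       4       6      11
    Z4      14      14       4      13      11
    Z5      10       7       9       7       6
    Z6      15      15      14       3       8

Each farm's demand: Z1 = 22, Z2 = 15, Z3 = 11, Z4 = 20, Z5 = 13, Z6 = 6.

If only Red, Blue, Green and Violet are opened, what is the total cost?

Each farm is assigned to its cheapest site among the open ones.
{Red, Blue, Green, Violet}: Z1→Violet 2·22=44, Z2→Red 2·15=30, Z3→Green 4·11=44, Z4→Green 4·20=80, Z5→Violet 6·13=78, Z6→Violet 8·6=48. Service 324; fixed 377; total 701.

Total cost: 701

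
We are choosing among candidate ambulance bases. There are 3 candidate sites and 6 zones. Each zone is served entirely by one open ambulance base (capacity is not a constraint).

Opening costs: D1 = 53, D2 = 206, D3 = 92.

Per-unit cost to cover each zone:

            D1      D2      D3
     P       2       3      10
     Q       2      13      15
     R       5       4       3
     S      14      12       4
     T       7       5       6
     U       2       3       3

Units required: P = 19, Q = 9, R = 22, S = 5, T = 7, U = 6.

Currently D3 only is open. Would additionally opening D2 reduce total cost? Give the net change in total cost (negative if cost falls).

No — net change +48 (cost rises by 48).

Current service cost with {D3}: 471.
Adding D2: each zone re-picks its cheapest; new service cost 313, saving 158.
Extra fixed cost: 206. Net change = 206 − 158 = 48.
(Totals: 563 → 611.)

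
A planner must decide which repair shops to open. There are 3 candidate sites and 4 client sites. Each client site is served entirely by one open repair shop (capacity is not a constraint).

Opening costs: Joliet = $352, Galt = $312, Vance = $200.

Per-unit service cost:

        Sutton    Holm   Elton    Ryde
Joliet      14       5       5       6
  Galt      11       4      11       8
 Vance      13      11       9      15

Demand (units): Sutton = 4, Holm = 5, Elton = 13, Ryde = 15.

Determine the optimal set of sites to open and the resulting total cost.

Open Joliet only; minimum total cost 588.

For any fixed open set, each client site goes to its cheapest open site; total = fixed + service.
{Joliet}: Sutton→Joliet 14·4=56, Holm→Joliet 5·5=25, Elton→Joliet 5·13=65, Ryde→Joliet 6·15=90. Service 236; fixed 352; total 588.
{Galt}: service 327 + fixed 312 = 639
{Vance}: service 449 + fixed 200 = 649
{Joliet, Galt, Vance}: Sutton→Galt 11·4=44, Holm→Galt 4·5=20, Elton→Joliet 5·13=65, Ryde→Joliet 6·15=90. Service 219; fixed 864; total 1083.
No other subset beats 588.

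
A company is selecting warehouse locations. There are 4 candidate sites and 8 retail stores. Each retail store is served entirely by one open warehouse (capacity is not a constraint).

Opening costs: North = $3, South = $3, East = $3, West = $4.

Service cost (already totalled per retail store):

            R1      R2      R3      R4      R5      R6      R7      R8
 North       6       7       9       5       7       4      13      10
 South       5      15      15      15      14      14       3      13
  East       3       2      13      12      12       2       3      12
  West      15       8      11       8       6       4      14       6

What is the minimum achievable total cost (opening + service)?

Minimum total cost: 46

For any fixed open set, each retail store goes to its cheapest open site; total = fixed + service.
{North, East, West}: R1→East 3, R2→East 2, R3→North 9, R4→North 5, R5→West 6, R6→East 2, R7→East 3, R8→West 6. Service 36; fixed 10; total 46.
{North, East}: service 41 + fixed 6 = 47
{East, West}: service 41 + fixed 7 = 48
{North, South, East, West}: R1→East 3, R2→East 2, R3→North 9, R4→North 5, R5→West 6, R6→East 2, R7→South 3, R8→West 6. Service 36; fixed 13; total 49.
No other subset beats 46.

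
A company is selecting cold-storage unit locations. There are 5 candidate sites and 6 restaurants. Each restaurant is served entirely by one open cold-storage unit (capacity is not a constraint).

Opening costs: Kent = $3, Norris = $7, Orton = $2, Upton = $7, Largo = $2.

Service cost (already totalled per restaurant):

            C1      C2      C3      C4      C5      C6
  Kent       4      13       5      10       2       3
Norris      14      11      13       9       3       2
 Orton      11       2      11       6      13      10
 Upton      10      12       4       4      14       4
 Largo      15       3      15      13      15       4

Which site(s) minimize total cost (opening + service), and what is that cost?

Open Kent and Orton; minimum total cost 27.

For any fixed open set, each restaurant goes to its cheapest open site; total = fixed + service.
{Kent, Orton}: C1→Kent 4, C2→Orton 2, C3→Kent 5, C4→Orton 6, C5→Kent 2, C6→Kent 3. Service 22; fixed 5; total 27.
{Kent, Orton, Largo}: C1→Kent 4, C2→Orton 2, C3→Kent 5, C4→Orton 6, C5→Kent 2, C6→Kent 3. Service 22; fixed 7; total 29.
{Kent, Orton, Upton}: service 19 + fixed 12 = 31
{Kent, Norris, Orton, Upton, Largo}: C1→Kent 4, C2→Orton 2, C3→Upton 4, C4→Upton 4, C5→Kent 2, C6→Norris 2. Service 18; fixed 21; total 39.
No other subset beats 27.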